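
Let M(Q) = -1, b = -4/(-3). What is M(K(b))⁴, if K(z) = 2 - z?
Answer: 1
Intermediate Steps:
b = 4/3 (b = -4*(-⅓) = 4/3 ≈ 1.3333)
M(K(b))⁴ = (-1)⁴ = 1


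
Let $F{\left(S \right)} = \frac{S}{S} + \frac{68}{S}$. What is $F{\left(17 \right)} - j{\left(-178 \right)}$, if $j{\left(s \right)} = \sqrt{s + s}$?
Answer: $5 - 2 i \sqrt{89} \approx 5.0 - 18.868 i$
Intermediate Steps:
$F{\left(S \right)} = 1 + \frac{68}{S}$
$j{\left(s \right)} = \sqrt{2} \sqrt{s}$ ($j{\left(s \right)} = \sqrt{2 s} = \sqrt{2} \sqrt{s}$)
$F{\left(17 \right)} - j{\left(-178 \right)} = \frac{68 + 17}{17} - \sqrt{2} \sqrt{-178} = \frac{1}{17} \cdot 85 - \sqrt{2} i \sqrt{178} = 5 - 2 i \sqrt{89}$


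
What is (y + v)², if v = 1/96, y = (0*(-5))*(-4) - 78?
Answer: 56055169/9216 ≈ 6082.4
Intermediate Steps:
y = -78 (y = 0*(-4) - 78 = 0 - 78 = -78)
v = 1/96 ≈ 0.010417
(y + v)² = (-78 + 1/96)² = (-7487/96)² = 56055169/9216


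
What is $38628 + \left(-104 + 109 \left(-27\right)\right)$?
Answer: $35581$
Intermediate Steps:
$38628 + \left(-104 + 109 \left(-27\right)\right) = 38628 - 3047 = 35581$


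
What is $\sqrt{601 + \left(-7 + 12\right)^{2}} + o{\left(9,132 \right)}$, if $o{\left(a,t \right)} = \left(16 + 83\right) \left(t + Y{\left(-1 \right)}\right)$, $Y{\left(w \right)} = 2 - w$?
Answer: $13365 + \sqrt{626} \approx 13390.0$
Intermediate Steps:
$o{\left(a,t \right)} = 297 + 99 t$ ($o{\left(a,t \right)} = \left(16 + 83\right) \left(t + \left(2 - -1\right)\right) = 99 \left(t + \left(2 + 1\right)\right) = 99 \left(t + 3\right) = 99 \left(3 + t\right) = 297 + 99 t$)
$\sqrt{601 + \left(-7 + 12\right)^{2}} + o{\left(9,132 \right)} = \sqrt{601 + \left(-7 + 12\right)^{2}} + \left(297 + 99 \cdot 132\right) = \sqrt{601 + 5^{2}} + \left(297 + 13068\right) = \sqrt{601 + 25} + 13365 = \sqrt{626} + 13365 = 13365 + \sqrt{626}$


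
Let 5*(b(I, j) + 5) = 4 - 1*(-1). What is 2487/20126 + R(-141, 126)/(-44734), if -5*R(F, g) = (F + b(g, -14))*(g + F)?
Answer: 30002067/225079121 ≈ 0.13330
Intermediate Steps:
b(I, j) = -4 (b(I, j) = -5 + (4 - 1*(-1))/5 = -5 + (4 + 1)/5 = -5 + (⅕)*5 = -5 + 1 = -4)
R(F, g) = -(-4 + F)*(F + g)/5 (R(F, g) = -(F - 4)*(g + F)/5 = -(-4 + F)*(F + g)/5)
2487/20126 + R(-141, 126)/(-44734) = 2487/20126 + (-⅕*(-141)² + (⅘)*(-141) + (⅘)*126 - ⅕*(-141)*126)/(-44734) = 2487*(1/20126) + (-⅕*19881 - 564/5 + 504/5 + 17766/5)*(-1/44734) = 2487/20126 + (-19881/5 - 564/5 + 504/5 + 17766/5)*(-1/44734) = 2487/20126 - 435*(-1/44734) = 2487/20126 + 435/44734 = 30002067/225079121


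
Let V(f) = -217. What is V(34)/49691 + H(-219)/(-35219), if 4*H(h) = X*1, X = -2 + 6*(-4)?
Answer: -14639063/3500134658 ≈ -0.0041824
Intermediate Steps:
X = -26 (X = -2 - 24 = -26)
H(h) = -13/2 (H(h) = (-26*1)/4 = (¼)*(-26) = -13/2)
V(34)/49691 + H(-219)/(-35219) = -217/49691 - 13/2/(-35219) = -217*1/49691 - 13/2*(-1/35219) = -217/49691 + 13/70438 = -14639063/3500134658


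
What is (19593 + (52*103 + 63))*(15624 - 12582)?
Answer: 76086504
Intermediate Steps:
(19593 + (52*103 + 63))*(15624 - 12582) = (19593 + (5356 + 63))*3042 = (19593 + 5419)*3042 = 25012*3042 = 76086504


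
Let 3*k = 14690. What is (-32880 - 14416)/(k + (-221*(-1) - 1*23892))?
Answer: 141888/56323 ≈ 2.5192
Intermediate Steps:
k = 14690/3 (k = (⅓)*14690 = 14690/3 ≈ 4896.7)
(-32880 - 14416)/(k + (-221*(-1) - 1*23892)) = (-32880 - 14416)/(14690/3 + (-221*(-1) - 1*23892)) = -47296/(14690/3 + (221 - 23892)) = -47296/(14690/3 - 23671) = -47296/(-56323/3) = -47296*(-3/56323) = 141888/56323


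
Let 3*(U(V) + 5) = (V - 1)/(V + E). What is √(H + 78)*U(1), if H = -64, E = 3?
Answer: -5*√14 ≈ -18.708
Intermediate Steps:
U(V) = -5 + (-1 + V)/(3*(3 + V)) (U(V) = -5 + ((V - 1)/(V + 3))/3 = -5 + ((-1 + V)/(3 + V))/3 = -5 + (-1 + V)/(3*(3 + V)))
√(H + 78)*U(1) = √(-64 + 78)*(2*(-23 - 7*1)/(3*(3 + 1))) = √14*((⅔)*(-23 - 7)/4) = √14*((⅔)*(¼)*(-30)) = √14*(-5) = -5*√14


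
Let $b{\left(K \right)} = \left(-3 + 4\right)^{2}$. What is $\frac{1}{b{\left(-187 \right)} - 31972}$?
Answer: $- \frac{1}{31971} \approx -3.1278 \cdot 10^{-5}$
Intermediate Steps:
$b{\left(K \right)} = 1$ ($b{\left(K \right)} = 1^{2} = 1$)
$\frac{1}{b{\left(-187 \right)} - 31972} = \frac{1}{1 - 31972} = \frac{1}{-31971} = - \frac{1}{31971}$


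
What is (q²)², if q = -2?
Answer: 16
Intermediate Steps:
(q²)² = ((-2)²)² = 4² = 16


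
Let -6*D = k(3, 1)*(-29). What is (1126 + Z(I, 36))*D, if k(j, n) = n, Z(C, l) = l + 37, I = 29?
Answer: 34771/6 ≈ 5795.2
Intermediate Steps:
Z(C, l) = 37 + l
D = 29/6 (D = -(-29)/6 = -1/6*(-29) = 29/6 ≈ 4.8333)
(1126 + Z(I, 36))*D = (1126 + (37 + 36))*(29/6) = (1126 + 73)*(29/6) = 1199*(29/6) = 34771/6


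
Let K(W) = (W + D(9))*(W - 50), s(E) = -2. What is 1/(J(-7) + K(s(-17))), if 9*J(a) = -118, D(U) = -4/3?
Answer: 9/1442 ≈ 0.0062413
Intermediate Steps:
D(U) = -4/3 (D(U) = -4*⅓ = -4/3)
J(a) = -118/9 (J(a) = (⅑)*(-118) = -118/9)
K(W) = (-50 + W)*(-4/3 + W) (K(W) = (W - 4/3)*(W - 50) = (-4/3 + W)*(-50 + W) = (-50 + W)*(-4/3 + W))
1/(J(-7) + K(s(-17))) = 1/(-118/9 + (200/3 + (-2)² - 154/3*(-2))) = 1/(-118/9 + (200/3 + 4 + 308/3)) = 1/(-118/9 + 520/3) = 1/(1442/9) = 9/1442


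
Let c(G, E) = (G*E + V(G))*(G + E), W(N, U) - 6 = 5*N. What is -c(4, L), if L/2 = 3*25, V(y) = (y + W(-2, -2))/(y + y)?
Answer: -92400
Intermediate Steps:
W(N, U) = 6 + 5*N
V(y) = (-4 + y)/(2*y) (V(y) = (y + (6 + 5*(-2)))/(y + y) = (y + (6 - 10))/((2*y)) = (y - 4)*(1/(2*y)) = (-4 + y)*(1/(2*y)) = (-4 + y)/(2*y))
L = 150 (L = 2*(3*25) = 2*75 = 150)
c(G, E) = (E + G)*(E*G + (-4 + G)/(2*G)) (c(G, E) = (G*E + (-4 + G)/(2*G))*(G + E) = (E*G + (-4 + G)/(2*G))*(E + G) = (E + G)*(E*G + (-4 + G)/(2*G)))
-c(4, L) = -(-2 + (1/2)*150 + (1/2)*4 + 150*4**2 + 4*150**2 - 2*150/4) = -(-2 + 75 + 2 + 150*16 + 4*22500 - 2*150*1/4) = -(-2 + 75 + 2 + 2400 + 90000 - 75) = -1*92400 = -92400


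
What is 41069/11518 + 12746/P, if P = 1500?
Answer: 26051491/2159625 ≈ 12.063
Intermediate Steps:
41069/11518 + 12746/P = 41069/11518 + 12746/1500 = 41069*(1/11518) + 12746*(1/1500) = 41069/11518 + 6373/750 = 26051491/2159625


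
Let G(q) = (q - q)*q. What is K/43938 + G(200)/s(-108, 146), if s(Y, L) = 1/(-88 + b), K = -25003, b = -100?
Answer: -25003/43938 ≈ -0.56905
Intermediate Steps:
G(q) = 0 (G(q) = 0*q = 0)
s(Y, L) = -1/188 (s(Y, L) = 1/(-88 - 100) = 1/(-188) = -1/188)
K/43938 + G(200)/s(-108, 146) = -25003/43938 + 0/(-1/188) = -25003*1/43938 + 0*(-188) = -25003/43938 + 0 = -25003/43938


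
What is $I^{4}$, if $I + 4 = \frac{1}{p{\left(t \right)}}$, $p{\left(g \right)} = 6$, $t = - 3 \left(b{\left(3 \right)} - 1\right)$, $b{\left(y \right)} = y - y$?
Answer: $\frac{279841}{1296} \approx 215.93$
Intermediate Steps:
$b{\left(y \right)} = 0$
$t = 3$ ($t = - 3 \left(0 - 1\right) = \left(-3\right) \left(-1\right) = 3$)
$I = - \frac{23}{6}$ ($I = -4 + \frac{1}{6} = - \frac{23}{6} \approx -3.8333$)
$I^{4} = \left(- \frac{23}{6}\right)^{4} = \frac{279841}{1296}$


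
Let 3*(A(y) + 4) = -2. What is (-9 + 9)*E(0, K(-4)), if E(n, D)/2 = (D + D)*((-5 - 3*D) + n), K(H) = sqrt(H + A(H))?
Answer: 0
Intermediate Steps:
A(y) = -14/3 (A(y) = -4 + (1/3)*(-2) = -4 - 2/3 = -14/3)
K(H) = sqrt(-14/3 + H) (K(H) = sqrt(H - 14/3) = sqrt(-14/3 + H))
E(n, D) = 4*D*(-5 + n - 3*D) (E(n, D) = 2*((D + D)*((-5 - 3*D) + n)) = 2*((2*D)*(-5 + n - 3*D)) = 2*(2*D*(-5 + n - 3*D)) = 4*D*(-5 + n - 3*D))
(-9 + 9)*E(0, K(-4)) = (-9 + 9)*(4*(sqrt(-42 + 9*(-4))/3)*(-5 + 0 - sqrt(-42 + 9*(-4)))) = 0*(4*(sqrt(-42 - 36)/3)*(-5 + 0 - sqrt(-42 - 36))) = 0*(4*(sqrt(-78)/3)*(-5 + 0 - sqrt(-78))) = 0*(4*((I*sqrt(78))/3)*(-5 + 0 - I*sqrt(78))) = 0*(4*(I*sqrt(78)/3)*(-5 + 0 - I*sqrt(78))) = 0*(4*(I*sqrt(78)/3)*(-5 - I*sqrt(78))) = 0*(4*I*sqrt(78)*(-5 - I*sqrt(78))/3) = 0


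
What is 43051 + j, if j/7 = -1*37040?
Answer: -216229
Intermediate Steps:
j = -259280 (j = 7*(-1*37040) = 7*(-37040) = -259280)
43051 + j = 43051 - 259280 = -216229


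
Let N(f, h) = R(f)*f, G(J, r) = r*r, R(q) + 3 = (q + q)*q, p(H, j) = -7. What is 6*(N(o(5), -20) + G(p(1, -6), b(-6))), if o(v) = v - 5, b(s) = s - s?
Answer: 0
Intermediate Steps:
b(s) = 0
R(q) = -3 + 2*q² (R(q) = -3 + (q + q)*q = -3 + (2*q)*q = -3 + 2*q²)
o(v) = -5 + v
G(J, r) = r²
N(f, h) = f*(-3 + 2*f²) (N(f, h) = (-3 + 2*f²)*f = f*(-3 + 2*f²))
6*(N(o(5), -20) + G(p(1, -6), b(-6))) = 6*((-5 + 5)*(-3 + 2*(-5 + 5)²) + 0²) = 6*(0*(-3 + 2*0²) + 0) = 6*(0*(-3 + 2*0) + 0) = 6*(0*(-3 + 0) + 0) = 6*(0*(-3) + 0) = 6*(0 + 0) = 6*0 = 0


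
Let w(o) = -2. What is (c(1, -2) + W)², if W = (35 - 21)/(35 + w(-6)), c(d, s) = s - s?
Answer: 196/1089 ≈ 0.17998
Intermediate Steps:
c(d, s) = 0
W = 14/33 (W = (35 - 21)/(35 - 2) = 14/33 ≈ 0.42424)
(c(1, -2) + W)² = (0 + 14/33)² = (14/33)² = 196/1089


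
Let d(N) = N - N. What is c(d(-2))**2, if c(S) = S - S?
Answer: 0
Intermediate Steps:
d(N) = 0
c(S) = 0
c(d(-2))**2 = 0**2 = 0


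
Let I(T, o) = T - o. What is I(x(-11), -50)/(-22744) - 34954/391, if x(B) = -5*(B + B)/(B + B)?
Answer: -795011371/8892904 ≈ -89.398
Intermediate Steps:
x(B) = -5 (x(B) = -5*2*B/(2*B) = -5*2*B*1/(2*B) = -5*1 = -5)
I(x(-11), -50)/(-22744) - 34954/391 = (-5 - 1*(-50))/(-22744) - 34954/391 = (-5 + 50)*(-1/22744) - 34954*1/391 = 45*(-1/22744) - 34954/391 = -45/22744 - 34954/391 = -795011371/8892904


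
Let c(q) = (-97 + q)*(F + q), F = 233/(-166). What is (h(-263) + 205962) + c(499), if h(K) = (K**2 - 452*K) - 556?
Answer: 49259234/83 ≈ 5.9349e+5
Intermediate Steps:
F = -233/166 (F = 233*(-1/166) = -233/166 ≈ -1.4036)
h(K) = -556 + K**2 - 452*K
c(q) = (-97 + q)*(-233/166 + q)
(h(-263) + 205962) + c(499) = ((-556 + (-263)**2 - 452*(-263)) + 205962) + (22601/166 + 499**2 - 16335/166*499) = ((-556 + 69169 + 118876) + 205962) + (22601/166 + 249001 - 8151165/166) = (187489 + 205962) + 16602801/83 = 393451 + 16602801/83 = 49259234/83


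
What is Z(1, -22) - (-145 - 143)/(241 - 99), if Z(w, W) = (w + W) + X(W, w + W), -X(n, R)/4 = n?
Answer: 4901/71 ≈ 69.028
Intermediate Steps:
X(n, R) = -4*n
Z(w, W) = w - 3*W (Z(w, W) = (w + W) - 4*W = (W + w) - 4*W = w - 3*W)
Z(1, -22) - (-145 - 143)/(241 - 99) = (1 - 3*(-22)) - (-145 - 143)/(241 - 99) = (1 + 66) - (-288)/142 = 67 - (-288)/142 = 67 - 1*(-144/71) = 67 + 144/71 = 4901/71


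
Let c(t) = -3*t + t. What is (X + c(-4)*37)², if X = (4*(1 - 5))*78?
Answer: 906304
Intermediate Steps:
c(t) = -2*t
X = -1248 (X = (4*(-4))*78 = -16*78 = -1248)
(X + c(-4)*37)² = (-1248 - 2*(-4)*37)² = (-1248 + 8*37)² = (-1248 + 296)² = (-952)² = 906304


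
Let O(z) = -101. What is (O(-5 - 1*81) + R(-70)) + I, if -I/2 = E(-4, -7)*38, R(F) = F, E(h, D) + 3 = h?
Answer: 361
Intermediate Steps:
E(h, D) = -3 + h
I = 532 (I = -2*(-3 - 4)*38 = -(-14)*38 = -2*(-266) = 532)
(O(-5 - 1*81) + R(-70)) + I = (-101 - 70) + 532 = -171 + 532 = 361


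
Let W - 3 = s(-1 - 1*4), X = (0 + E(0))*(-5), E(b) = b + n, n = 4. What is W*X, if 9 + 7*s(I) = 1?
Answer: -260/7 ≈ -37.143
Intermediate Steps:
s(I) = -8/7 (s(I) = -9/7 + (1/7)*1 = -9/7 + 1/7 = -8/7)
E(b) = 4 + b (E(b) = b + 4 = 4 + b)
X = -20 (X = (0 + (4 + 0))*(-5) = (0 + 4)*(-5) = 4*(-5) = -20)
W = 13/7 (W = 3 - 8/7 = 13/7 ≈ 1.8571)
W*X = (13/7)*(-20) = -260/7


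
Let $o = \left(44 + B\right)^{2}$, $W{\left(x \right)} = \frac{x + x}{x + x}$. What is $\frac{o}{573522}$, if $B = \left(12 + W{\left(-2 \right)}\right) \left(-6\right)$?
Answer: $\frac{578}{286761} \approx 0.0020156$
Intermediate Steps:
$W{\left(x \right)} = 1$ ($W{\left(x \right)} = \frac{2 x}{2 x} = 2 x \frac{1}{2 x} = 1$)
$B = -78$ ($B = \left(12 + 1\right) \left(-6\right) = 13 \left(-6\right) = -78$)
$o = 1156$ ($o = \left(44 - 78\right)^{2} = \left(-34\right)^{2} = 1156$)
$\frac{o}{573522} = \frac{1156}{573522} = 1156 \cdot \frac{1}{573522} = \frac{578}{286761}$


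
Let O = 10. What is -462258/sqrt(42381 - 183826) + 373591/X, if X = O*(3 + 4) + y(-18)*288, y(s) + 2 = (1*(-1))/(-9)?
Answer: -4729/6 + 462258*I*sqrt(141445)/141445 ≈ -788.17 + 1229.1*I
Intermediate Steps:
y(s) = -17/9 (y(s) = -2 + (1*(-1))/(-9) = -2 - 1*(-1/9) = -2 + 1/9 = -17/9)
X = -474 (X = 10*(3 + 4) - 17/9*288 = 10*7 - 544 = 70 - 544 = -474)
-462258/sqrt(42381 - 183826) + 373591/X = -462258/sqrt(42381 - 183826) + 373591/(-474) = -462258*(-I*sqrt(141445)/141445) + 373591*(-1/474) = -462258*(-I*sqrt(141445)/141445) - 4729/6 = -(-462258)*I*sqrt(141445)/141445 - 4729/6 = 462258*I*sqrt(141445)/141445 - 4729/6 = -4729/6 + 462258*I*sqrt(141445)/141445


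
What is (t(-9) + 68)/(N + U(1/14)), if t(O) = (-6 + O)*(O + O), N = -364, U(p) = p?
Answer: -4732/5095 ≈ -0.92875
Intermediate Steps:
t(O) = 2*O*(-6 + O) (t(O) = (-6 + O)*(2*O) = 2*O*(-6 + O))
(t(-9) + 68)/(N + U(1/14)) = (2*(-9)*(-6 - 9) + 68)/(-364 + 1/14) = (2*(-9)*(-15) + 68)/(-364 + 1/14) = (270 + 68)/(-5095/14) = 338*(-14/5095) = -4732/5095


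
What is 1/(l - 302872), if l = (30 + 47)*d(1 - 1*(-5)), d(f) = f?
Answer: -1/302410 ≈ -3.3068e-6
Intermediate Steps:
l = 462 (l = (30 + 47)*(1 - 1*(-5)) = 77*(1 + 5) = 77*6 = 462)
1/(l - 302872) = 1/(462 - 302872) = 1/(-302410) = -1/302410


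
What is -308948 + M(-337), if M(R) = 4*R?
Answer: -310296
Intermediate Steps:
-308948 + M(-337) = -308948 + 4*(-337) = -308948 - 1348 = -310296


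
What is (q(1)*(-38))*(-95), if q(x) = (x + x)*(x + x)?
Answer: 14440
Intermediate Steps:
q(x) = 4*x² (q(x) = (2*x)*(2*x) = 4*x²)
(q(1)*(-38))*(-95) = ((4*1²)*(-38))*(-95) = ((4*1)*(-38))*(-95) = (4*(-38))*(-95) = -152*(-95) = 14440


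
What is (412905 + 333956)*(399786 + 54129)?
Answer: 339011410815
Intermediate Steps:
(412905 + 333956)*(399786 + 54129) = 746861*453915 = 339011410815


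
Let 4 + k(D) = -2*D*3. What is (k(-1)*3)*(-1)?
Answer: -6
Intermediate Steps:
k(D) = -4 - 6*D (k(D) = -4 - 2*D*3 = -4 - 6*D)
(k(-1)*3)*(-1) = ((-4 - 6*(-1))*3)*(-1) = ((-4 + 6)*3)*(-1) = (2*3)*(-1) = 6*(-1) = -6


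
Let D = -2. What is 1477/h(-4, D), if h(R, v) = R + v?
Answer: -1477/6 ≈ -246.17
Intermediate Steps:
1477/h(-4, D) = 1477/(-4 - 2) = 1477/(-6) = 1477*(-1/6) = -1477/6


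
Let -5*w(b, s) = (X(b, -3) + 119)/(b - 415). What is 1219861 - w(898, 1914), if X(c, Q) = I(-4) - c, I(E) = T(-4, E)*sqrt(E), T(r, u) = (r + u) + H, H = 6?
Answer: 2945963536/2415 - 4*I/2415 ≈ 1.2199e+6 - 0.0016563*I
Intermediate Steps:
T(r, u) = 6 + r + u (T(r, u) = (r + u) + 6 = 6 + r + u)
I(E) = sqrt(E)*(2 + E) (I(E) = (6 - 4 + E)*sqrt(E) = (2 + E)*sqrt(E) = sqrt(E)*(2 + E))
X(c, Q) = -c - 4*I (X(c, Q) = sqrt(-4)*(2 - 4) - c = (2*I)*(-2) - c = -4*I - c = -c - 4*I)
w(b, s) = -(119 - b - 4*I)/(5*(-415 + b)) (w(b, s) = -((-b - 4*I) + 119)/(5*(b - 415)) = -(119 - b - 4*I)/(5*(-415 + b)))
1219861 - w(898, 1914) = 1219861 - (-119 + 898 + 4*I)/(5*(-415 + 898)) = 1219861 - (779 + 4*I)/(5*483) = 1219861 - (779/2415 + 4*I/2415) = 1219861 + (-779/2415 - 4*I/2415) = 2945963536/2415 - 4*I/2415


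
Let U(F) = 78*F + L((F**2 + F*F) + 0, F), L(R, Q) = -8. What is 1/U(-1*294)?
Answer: -1/22940 ≈ -4.3592e-5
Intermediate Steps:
U(F) = -8 + 78*F (U(F) = 78*F - 8 = -8 + 78*F)
1/U(-1*294) = 1/(-8 + 78*(-1*294)) = 1/(-8 + 78*(-294)) = 1/(-8 - 22932) = 1/(-22940) = -1/22940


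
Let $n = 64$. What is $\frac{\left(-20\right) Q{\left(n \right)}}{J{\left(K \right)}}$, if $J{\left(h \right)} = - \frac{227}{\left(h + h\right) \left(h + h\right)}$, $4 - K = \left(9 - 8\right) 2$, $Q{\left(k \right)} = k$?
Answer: $\frac{20480}{227} \approx 90.22$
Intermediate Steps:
$K = 2$ ($K = 4 - \left(9 - 8\right) 2 = 4 - 1 \cdot 2 = 4 - 2 = 2$)
$J{\left(h \right)} = - \frac{227}{4 h^{2}}$ ($J{\left(h \right)} = - \frac{227}{2 h 2 h} = - \frac{227}{4 h^{2}}$)
$\frac{\left(-20\right) Q{\left(n \right)}}{J{\left(K \right)}} = \frac{\left(-20\right) 64}{\left(- \frac{227}{4}\right) \frac{1}{4}} = - \frac{1280}{\left(- \frac{227}{4}\right) \frac{1}{4}} = - \frac{1280}{- \frac{227}{16}} = \left(-1280\right) \left(- \frac{16}{227}\right) = \frac{20480}{227}$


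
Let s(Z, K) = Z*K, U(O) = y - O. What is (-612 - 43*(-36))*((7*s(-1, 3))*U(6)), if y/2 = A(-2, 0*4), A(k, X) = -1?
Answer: 157248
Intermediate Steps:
y = -2 (y = 2*(-1) = -2)
U(O) = -2 - O
s(Z, K) = K*Z
(-612 - 43*(-36))*((7*s(-1, 3))*U(6)) = (-612 - 43*(-36))*((7*(3*(-1)))*(-2 - 1*6)) = (-612 + 1548)*((7*(-3))*(-2 - 6)) = 936*(-21*(-8)) = 936*168 = 157248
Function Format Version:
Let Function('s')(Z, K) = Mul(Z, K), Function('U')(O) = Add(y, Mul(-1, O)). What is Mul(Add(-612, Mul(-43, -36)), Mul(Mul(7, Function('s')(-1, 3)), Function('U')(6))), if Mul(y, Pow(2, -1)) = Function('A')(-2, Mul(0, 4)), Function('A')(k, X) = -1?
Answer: 157248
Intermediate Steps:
y = -2 (y = Mul(2, -1) = -2)
Function('U')(O) = Add(-2, Mul(-1, O))
Function('s')(Z, K) = Mul(K, Z)
Mul(Add(-612, Mul(-43, -36)), Mul(Mul(7, Function('s')(-1, 3)), Function('U')(6))) = Mul(Add(-612, Mul(-43, -36)), Mul(Mul(7, Mul(3, -1)), Add(-2, Mul(-1, 6)))) = Mul(Add(-612, 1548), Mul(Mul(7, -3), Add(-2, -6))) = Mul(936, Mul(-21, -8)) = Mul(936, 168) = 157248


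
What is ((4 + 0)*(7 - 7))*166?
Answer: 0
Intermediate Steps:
((4 + 0)*(7 - 7))*166 = (4*0)*166 = 0*166 = 0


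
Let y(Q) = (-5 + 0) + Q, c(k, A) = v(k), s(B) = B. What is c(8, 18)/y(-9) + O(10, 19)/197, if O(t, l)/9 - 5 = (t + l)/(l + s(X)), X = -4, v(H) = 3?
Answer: 1413/13790 ≈ 0.10247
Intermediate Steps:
c(k, A) = 3
O(t, l) = 45 + 9*(l + t)/(-4 + l) (O(t, l) = 45 + 9*((t + l)/(l - 4)) = 45 + 9*((l + t)/(-4 + l)) = 45 + 9*(l + t)/(-4 + l))
y(Q) = -5 + Q
c(8, 18)/y(-9) + O(10, 19)/197 = 3/(-5 - 9) + (9*(-20 + 10 + 6*19)/(-4 + 19))/197 = 3/(-14) + (9*(-20 + 10 + 114)/15)*(1/197) = 3*(-1/14) + (9*(1/15)*104)*(1/197) = -3/14 + (312/5)*(1/197) = -3/14 + 312/985 = 1413/13790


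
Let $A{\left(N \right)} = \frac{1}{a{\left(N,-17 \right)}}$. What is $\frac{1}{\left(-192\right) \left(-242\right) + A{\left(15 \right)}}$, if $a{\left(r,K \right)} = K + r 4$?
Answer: $\frac{43}{1997953} \approx 2.1522 \cdot 10^{-5}$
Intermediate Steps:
$a{\left(r,K \right)} = K + 4 r$
$A{\left(N \right)} = \frac{1}{-17 + 4 N}$
$\frac{1}{\left(-192\right) \left(-242\right) + A{\left(15 \right)}} = \frac{1}{\left(-192\right) \left(-242\right) + \frac{1}{-17 + 4 \cdot 15}} = \frac{1}{46464 + \frac{1}{-17 + 60}} = \frac{1}{46464 + \frac{1}{43}} = \frac{1}{\frac{1997953}{43}} = \frac{43}{1997953}$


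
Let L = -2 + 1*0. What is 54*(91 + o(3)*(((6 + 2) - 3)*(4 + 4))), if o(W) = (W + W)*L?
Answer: -21006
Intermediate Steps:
L = -2 (L = -2 + 0 = -2)
o(W) = -4*W (o(W) = (W + W)*(-2) = (2*W)*(-2) = -4*W)
54*(91 + o(3)*(((6 + 2) - 3)*(4 + 4))) = 54*(91 + (-4*3)*(((6 + 2) - 3)*(4 + 4))) = 54*(91 - 12*(8 - 3)*8) = 54*(91 - 60*8) = 54*(91 - 12*40) = 54*(91 - 480) = 54*(-389) = -21006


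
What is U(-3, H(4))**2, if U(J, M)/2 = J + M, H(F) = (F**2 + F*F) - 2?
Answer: 2916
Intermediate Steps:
H(F) = -2 + 2*F**2 (H(F) = (F**2 + F**2) - 2 = 2*F**2 - 2 = -2 + 2*F**2)
U(J, M) = 2*J + 2*M (U(J, M) = 2*(J + M) = 2*J + 2*M)
U(-3, H(4))**2 = (2*(-3) + 2*(-2 + 2*4**2))**2 = (-6 + 2*(-2 + 2*16))**2 = (-6 + 2*(-2 + 32))**2 = (-6 + 2*30)**2 = (-6 + 60)**2 = 54**2 = 2916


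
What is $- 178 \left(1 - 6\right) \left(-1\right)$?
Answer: $-890$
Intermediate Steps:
$- 178 \left(1 - 6\right) \left(-1\right) = - 178 \left(\left(-5\right) \left(-1\right)\right) = \left(-178\right) 5 = -890$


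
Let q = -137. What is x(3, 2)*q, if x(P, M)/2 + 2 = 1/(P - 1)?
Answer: 411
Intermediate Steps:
x(P, M) = -4 + 2/(-1 + P) (x(P, M) = -4 + 2/(P - 1) = -4 + 2/(-1 + P))
x(3, 2)*q = (2*(3 - 2*3)/(-1 + 3))*(-137) = (2*(3 - 6)/2)*(-137) = (2*(½)*(-3))*(-137) = -3*(-137) = 411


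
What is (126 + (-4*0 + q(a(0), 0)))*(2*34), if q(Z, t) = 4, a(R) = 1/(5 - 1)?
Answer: 8840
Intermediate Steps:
a(R) = ¼ (a(R) = 1/4 = ¼)
(126 + (-4*0 + q(a(0), 0)))*(2*34) = (126 + (-4*0 + 4))*(2*34) = (126 + (0 + 4))*68 = (126 + 4)*68 = 130*68 = 8840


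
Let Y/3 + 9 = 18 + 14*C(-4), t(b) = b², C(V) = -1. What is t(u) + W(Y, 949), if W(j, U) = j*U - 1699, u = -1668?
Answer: 2766290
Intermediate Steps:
Y = -15 (Y = -27 + 3*(18 + 14*(-1)) = -27 + 3*(18 - 14) = -27 + 3*4 = -27 + 12 = -15)
W(j, U) = -1699 + U*j (W(j, U) = U*j - 1699 = -1699 + U*j)
t(u) + W(Y, 949) = (-1668)² + (-1699 + 949*(-15)) = 2782224 + (-1699 - 14235) = 2782224 - 15934 = 2766290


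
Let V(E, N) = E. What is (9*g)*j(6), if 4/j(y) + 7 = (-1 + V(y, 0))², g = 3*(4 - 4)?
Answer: 0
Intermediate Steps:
g = 0 (g = 3*0 = 0)
j(y) = 4/(-7 + (-1 + y)²)
(9*g)*j(6) = (9*0)*(4/(-7 + (-1 + 6)²)) = 0*(4/(-7 + 5²)) = 0*(4/(-7 + 25)) = 0*(4/18) = 0*(4*(1/18)) = 0*(2/9) = 0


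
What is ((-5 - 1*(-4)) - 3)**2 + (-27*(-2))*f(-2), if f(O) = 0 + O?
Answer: -92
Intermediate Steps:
f(O) = O
((-5 - 1*(-4)) - 3)**2 + (-27*(-2))*f(-2) = ((-5 - 1*(-4)) - 3)**2 - 27*(-2)*(-2) = ((-5 + 4) - 3)**2 + 54*(-2) = (-1 - 3)**2 - 108 = (-4)**2 - 108 = 16 - 108 = -92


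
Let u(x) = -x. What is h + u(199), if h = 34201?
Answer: 34002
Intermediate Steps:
h + u(199) = 34201 - 1*199 = 34201 - 199 = 34002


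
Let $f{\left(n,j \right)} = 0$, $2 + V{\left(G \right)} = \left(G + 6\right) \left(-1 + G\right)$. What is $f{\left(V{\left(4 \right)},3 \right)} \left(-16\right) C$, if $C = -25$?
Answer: $0$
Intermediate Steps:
$V{\left(G \right)} = -2 + \left(-1 + G\right) \left(6 + G\right)$ ($V{\left(G \right)} = -2 + \left(G + 6\right) \left(-1 + G\right) = -2 + \left(6 + G\right) \left(-1 + G\right) = -2 + \left(-1 + G\right) \left(6 + G\right)$)
$f{\left(V{\left(4 \right)},3 \right)} \left(-16\right) C = 0 \left(-16\right) \left(-25\right) = 0 \left(-25\right) = 0$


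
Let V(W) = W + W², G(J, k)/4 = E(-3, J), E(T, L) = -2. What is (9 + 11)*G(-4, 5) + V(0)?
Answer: -160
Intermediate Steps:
G(J, k) = -8 (G(J, k) = 4*(-2) = -8)
(9 + 11)*G(-4, 5) + V(0) = (9 + 11)*(-8) + 0*(1 + 0) = 20*(-8) + 0*1 = -160 + 0 = -160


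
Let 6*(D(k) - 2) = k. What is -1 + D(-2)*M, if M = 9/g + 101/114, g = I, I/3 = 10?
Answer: 167/171 ≈ 0.97661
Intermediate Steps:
I = 30 (I = 3*10 = 30)
D(k) = 2 + k/6
g = 30
M = 338/285 (M = 9/30 + 101/114 = 9*(1/30) + 101*(1/114) = 3/10 + 101/114 = 338/285 ≈ 1.1860)
-1 + D(-2)*M = -1 + (2 + (⅙)*(-2))*(338/285) = -1 + (2 - ⅓)*(338/285) = -1 + (5/3)*(338/285) = -1 + 338/171 = 167/171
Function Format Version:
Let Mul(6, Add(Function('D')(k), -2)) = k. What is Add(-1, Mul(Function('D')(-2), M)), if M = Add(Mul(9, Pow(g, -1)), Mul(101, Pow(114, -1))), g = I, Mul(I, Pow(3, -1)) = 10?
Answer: Rational(167, 171) ≈ 0.97661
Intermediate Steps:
I = 30 (I = Mul(3, 10) = 30)
Function('D')(k) = Add(2, Mul(Rational(1, 6), k))
g = 30
M = Rational(338, 285) (M = Add(Mul(9, Pow(30, -1)), Mul(101, Pow(114, -1))) = Add(Mul(9, Rational(1, 30)), Mul(101, Rational(1, 114))) = Add(Rational(3, 10), Rational(101, 114)) = Rational(338, 285) ≈ 1.1860)
Add(-1, Mul(Function('D')(-2), M)) = Add(-1, Mul(Add(2, Mul(Rational(1, 6), -2)), Rational(338, 285))) = Add(-1, Mul(Add(2, Rational(-1, 3)), Rational(338, 285))) = Add(-1, Mul(Rational(5, 3), Rational(338, 285))) = Add(-1, Rational(338, 171)) = Rational(167, 171)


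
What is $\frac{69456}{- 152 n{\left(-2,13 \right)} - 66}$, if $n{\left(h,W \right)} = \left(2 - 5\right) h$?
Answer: $- \frac{11576}{163} \approx -71.018$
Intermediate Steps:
$n{\left(h,W \right)} = - 3 h$
$\frac{69456}{- 152 n{\left(-2,13 \right)} - 66} = \frac{69456}{- 152 \left(\left(-3\right) \left(-2\right)\right) - 66} = \frac{69456}{\left(-152\right) 6 - 66} = \frac{69456}{-912 - 66} = \frac{69456}{-978} = 69456 \left(- \frac{1}{978}\right) = - \frac{11576}{163}$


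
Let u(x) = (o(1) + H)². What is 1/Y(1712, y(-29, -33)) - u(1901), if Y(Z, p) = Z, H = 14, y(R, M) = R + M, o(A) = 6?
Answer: -684799/1712 ≈ -400.00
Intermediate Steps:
y(R, M) = M + R
u(x) = 400 (u(x) = (6 + 14)² = 20² = 400)
1/Y(1712, y(-29, -33)) - u(1901) = 1/1712 - 1*400 = 1/1712 - 400 = -684799/1712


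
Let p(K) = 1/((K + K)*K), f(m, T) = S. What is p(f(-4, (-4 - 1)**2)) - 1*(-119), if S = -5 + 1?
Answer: 3809/32 ≈ 119.03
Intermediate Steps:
S = -4
f(m, T) = -4
p(K) = 1/(2*K**2) (p(K) = 1/(((2*K))*K) = (1/(2*K))/K = 1/(2*K**2))
p(f(-4, (-4 - 1)**2)) - 1*(-119) = (1/2)/(-4)**2 - 1*(-119) = (1/2)*(1/16) + 119 = 1/32 + 119 = 3809/32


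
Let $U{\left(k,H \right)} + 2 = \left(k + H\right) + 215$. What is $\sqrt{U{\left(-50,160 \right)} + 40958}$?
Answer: $\sqrt{41281} \approx 203.18$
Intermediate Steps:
$U{\left(k,H \right)} = 213 + H + k$ ($U{\left(k,H \right)} = -2 + \left(\left(k + H\right) + 215\right) = -2 + \left(\left(H + k\right) + 215\right) = -2 + \left(215 + H + k\right) = 213 + H + k$)
$\sqrt{U{\left(-50,160 \right)} + 40958} = \sqrt{\left(213 + 160 - 50\right) + 40958} = \sqrt{323 + 40958} = \sqrt{41281}$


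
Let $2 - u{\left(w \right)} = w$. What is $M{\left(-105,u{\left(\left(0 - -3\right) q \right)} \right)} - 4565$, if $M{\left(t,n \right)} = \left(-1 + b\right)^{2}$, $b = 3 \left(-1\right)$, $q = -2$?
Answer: $-4549$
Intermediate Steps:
$u{\left(w \right)} = 2 - w$
$b = -3$
$M{\left(t,n \right)} = 16$ ($M{\left(t,n \right)} = \left(-1 - 3\right)^{2} = \left(-4\right)^{2} = 16$)
$M{\left(-105,u{\left(\left(0 - -3\right) q \right)} \right)} - 4565 = 16 - 4565 = -4549$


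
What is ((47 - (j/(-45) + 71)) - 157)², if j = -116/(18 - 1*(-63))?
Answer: 435416539321/13286025 ≈ 32773.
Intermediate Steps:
j = -116/81 (j = -116/(18 + 63) = -116/81 ≈ -1.4321)
((47 - (j/(-45) + 71)) - 157)² = ((47 - (-116/81/(-45) + 71)) - 157)² = ((47 - (-116/81*(-1/45) + 71)) - 157)² = ((47 - (116/3645 + 71)) - 157)² = ((47 - 1*258911/3645) - 157)² = ((47 - 258911/3645) - 157)² = (-87596/3645 - 157)² = (-659861/3645)² = 435416539321/13286025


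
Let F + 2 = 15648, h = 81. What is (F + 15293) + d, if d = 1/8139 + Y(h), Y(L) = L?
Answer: 252471781/8139 ≈ 31020.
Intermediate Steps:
F = 15646 (F = -2 + 15648 = 15646)
d = 659260/8139 (d = 1/8139 + 81 = 659260/8139 ≈ 81.000)
(F + 15293) + d = (15646 + 15293) + 659260/8139 = 30939 + 659260/8139 = 252471781/8139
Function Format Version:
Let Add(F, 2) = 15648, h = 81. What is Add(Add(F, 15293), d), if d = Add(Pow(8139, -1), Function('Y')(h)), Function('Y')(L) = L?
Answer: Rational(252471781, 8139) ≈ 31020.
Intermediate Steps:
F = 15646 (F = Add(-2, 15648) = 15646)
d = Rational(659260, 8139) (d = Add(Pow(8139, -1), 81) = Add(Rational(1, 8139), 81) = Rational(659260, 8139) ≈ 81.000)
Add(Add(F, 15293), d) = Add(Add(15646, 15293), Rational(659260, 8139)) = Add(30939, Rational(659260, 8139)) = Rational(252471781, 8139)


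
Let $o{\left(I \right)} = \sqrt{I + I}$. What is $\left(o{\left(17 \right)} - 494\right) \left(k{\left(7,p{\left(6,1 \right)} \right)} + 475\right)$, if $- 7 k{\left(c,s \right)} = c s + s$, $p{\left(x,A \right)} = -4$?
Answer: $- \frac{1658358}{7} + \frac{3357 \sqrt{34}}{7} \approx -2.3411 \cdot 10^{5}$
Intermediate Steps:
$k{\left(c,s \right)} = - \frac{s}{7} - \frac{c s}{7}$ ($k{\left(c,s \right)} = - \frac{c s + s}{7} = - \frac{s + c s}{7} = - \frac{s}{7} - \frac{c s}{7}$)
$o{\left(I \right)} = \sqrt{2} \sqrt{I}$ ($o{\left(I \right)} = \sqrt{2 I} = \sqrt{2} \sqrt{I}$)
$\left(o{\left(17 \right)} - 494\right) \left(k{\left(7,p{\left(6,1 \right)} \right)} + 475\right) = \left(\sqrt{2} \sqrt{17} - 494\right) \left(\left(- \frac{1}{7}\right) \left(-4\right) \left(1 + 7\right) + 475\right) = \left(\sqrt{34} - 494\right) \left(\left(- \frac{1}{7}\right) \left(-4\right) 8 + 475\right) = \left(-494 + \sqrt{34}\right) \left(\frac{32}{7} + 475\right) = \left(-494 + \sqrt{34}\right) \frac{3357}{7} = - \frac{1658358}{7} + \frac{3357 \sqrt{34}}{7}$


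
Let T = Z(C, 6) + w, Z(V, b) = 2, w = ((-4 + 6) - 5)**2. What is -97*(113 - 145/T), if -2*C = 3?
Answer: -106506/11 ≈ -9682.4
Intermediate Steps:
C = -3/2 (C = -1/2*3 = -3/2 ≈ -1.5000)
w = 9 (w = (2 - 5)**2 = (-3)**2 = 9)
T = 11 (T = 2 + 9 = 11)
-97*(113 - 145/T) = -97*(113 - 145/11) = -97*1098/11 = -106506/11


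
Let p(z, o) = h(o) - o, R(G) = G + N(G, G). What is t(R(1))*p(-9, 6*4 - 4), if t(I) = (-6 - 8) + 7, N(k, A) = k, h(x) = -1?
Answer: 147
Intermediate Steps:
R(G) = 2*G (R(G) = G + G = 2*G)
p(z, o) = -1 - o
t(I) = -7 (t(I) = -14 + 7 = -7)
t(R(1))*p(-9, 6*4 - 4) = -7*(-1 - (6*4 - 4)) = -7*(-1 - (24 - 4)) = -7*(-1 - 1*20) = -7*(-1 - 20) = -7*(-21) = 147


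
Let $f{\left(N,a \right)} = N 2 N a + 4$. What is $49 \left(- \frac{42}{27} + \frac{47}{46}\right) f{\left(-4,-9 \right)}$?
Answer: $\frac{1537718}{207} \approx 7428.6$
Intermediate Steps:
$f{\left(N,a \right)} = 4 + 2 a N^{2}$ ($f{\left(N,a \right)} = 2 N N a + 4 = 2 N^{2} a + 4 = 2 a N^{2} + 4 = 4 + 2 a N^{2}$)
$49 \left(- \frac{42}{27} + \frac{47}{46}\right) f{\left(-4,-9 \right)} = 49 \left(- \frac{42}{27} + \frac{47}{46}\right) \left(4 + 2 \left(-9\right) \left(-4\right)^{2}\right) = 49 \left(\left(-42\right) \frac{1}{27} + 47 \cdot \frac{1}{46}\right) \left(4 + 2 \left(-9\right) 16\right) = 49 \left(- \frac{14}{9} + \frac{47}{46}\right) \left(4 - 288\right) = 49 \left(- \frac{221}{414}\right) \left(-284\right) = \left(- \frac{10829}{414}\right) \left(-284\right) = \frac{1537718}{207}$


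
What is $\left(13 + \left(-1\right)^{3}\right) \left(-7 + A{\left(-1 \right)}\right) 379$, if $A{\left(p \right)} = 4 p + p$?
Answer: $-54576$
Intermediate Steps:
$A{\left(p \right)} = 5 p$
$\left(13 + \left(-1\right)^{3}\right) \left(-7 + A{\left(-1 \right)}\right) 379 = \left(13 + \left(-1\right)^{3}\right) \left(-7 + 5 \left(-1\right)\right) 379 = \left(13 - 1\right) \left(-7 - 5\right) 379 = 12 \left(-12\right) 379 = \left(-144\right) 379 = -54576$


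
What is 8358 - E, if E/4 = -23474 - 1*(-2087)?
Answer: 93906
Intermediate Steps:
E = -85548 (E = 4*(-23474 - 1*(-2087)) = 4*(-23474 + 2087) = 4*(-21387) = -85548)
8358 - E = 8358 - 1*(-85548) = 8358 + 85548 = 93906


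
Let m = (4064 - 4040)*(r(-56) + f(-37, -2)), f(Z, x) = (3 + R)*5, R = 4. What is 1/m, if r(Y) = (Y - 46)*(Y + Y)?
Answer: 1/275016 ≈ 3.6362e-6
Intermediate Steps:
r(Y) = 2*Y*(-46 + Y) (r(Y) = (-46 + Y)*(2*Y) = 2*Y*(-46 + Y))
f(Z, x) = 35 (f(Z, x) = (3 + 4)*5 = 7*5 = 35)
m = 275016 (m = (4064 - 4040)*(2*(-56)*(-46 - 56) + 35) = 24*(2*(-56)*(-102) + 35) = 24*(11424 + 35) = 24*11459 = 275016)
1/m = 1/275016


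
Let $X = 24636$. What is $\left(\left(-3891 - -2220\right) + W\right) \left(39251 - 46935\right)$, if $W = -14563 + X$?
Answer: $-64560968$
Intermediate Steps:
$W = 10073$ ($W = -14563 + 24636 = 10073$)
$\left(\left(-3891 - -2220\right) + W\right) \left(39251 - 46935\right) = \left(\left(-3891 - -2220\right) + 10073\right) \left(39251 - 46935\right) = \left(\left(-3891 + 2220\right) + 10073\right) \left(-7684\right) = \left(-1671 + 10073\right) \left(-7684\right) = 8402 \left(-7684\right) = -64560968$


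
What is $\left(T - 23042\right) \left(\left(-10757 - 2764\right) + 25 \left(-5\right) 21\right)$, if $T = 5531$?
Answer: $282732606$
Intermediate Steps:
$\left(T - 23042\right) \left(\left(-10757 - 2764\right) + 25 \left(-5\right) 21\right) = \left(5531 - 23042\right) \left(\left(-10757 - 2764\right) + 25 \left(-5\right) 21\right) = - 17511 \left(\left(-10757 - 2764\right) - 2625\right) = - 17511 \left(-13521 - 2625\right) = \left(-17511\right) \left(-16146\right) = 282732606$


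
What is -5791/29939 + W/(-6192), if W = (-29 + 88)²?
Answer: -140075531/185382288 ≈ -0.75560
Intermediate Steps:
W = 3481 (W = 59² = 3481)
-5791/29939 + W/(-6192) = -5791/29939 + 3481/(-6192) = -5791*1/29939 + 3481*(-1/6192) = -5791/29939 - 3481/6192 = -140075531/185382288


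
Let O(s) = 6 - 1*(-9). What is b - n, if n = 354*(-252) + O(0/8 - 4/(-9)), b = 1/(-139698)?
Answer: 12460083713/139698 ≈ 89193.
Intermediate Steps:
O(s) = 15 (O(s) = 6 + 9 = 15)
b = -1/139698 ≈ -7.1583e-6
n = -89193 (n = 354*(-252) + 15 = -89208 + 15 = -89193)
b - n = -1/139698 - 1*(-89193) = -1/139698 + 89193 = 12460083713/139698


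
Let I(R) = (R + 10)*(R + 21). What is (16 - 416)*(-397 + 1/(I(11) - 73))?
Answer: 95120800/599 ≈ 1.5880e+5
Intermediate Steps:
I(R) = (10 + R)*(21 + R)
(16 - 416)*(-397 + 1/(I(11) - 73)) = (16 - 416)*(-397 + 1/((210 + 11² + 31*11) - 73)) = -400*(-397 + 1/((210 + 121 + 341) - 73)) = -400*(-397 + 1/(672 - 73)) = -400*(-397 + 1/599) = -400*(-237802/599) = 95120800/599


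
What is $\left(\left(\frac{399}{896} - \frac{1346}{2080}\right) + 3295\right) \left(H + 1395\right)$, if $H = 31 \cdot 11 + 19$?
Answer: $\frac{740143467}{128} \approx 5.7824 \cdot 10^{6}$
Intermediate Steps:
$H = 360$ ($H = 341 + 19 = 360$)
$\left(\left(\frac{399}{896} - \frac{1346}{2080}\right) + 3295\right) \left(H + 1395\right) = \left(\left(\frac{399}{896} - \frac{1346}{2080}\right) + 3295\right) \left(360 + 1395\right) = \left(\left(399 \cdot \frac{1}{896} - \frac{673}{1040}\right) + 3295\right) 1755 = \left(\left(\frac{57}{128} - \frac{673}{1040}\right) + 3295\right) 1755 = \left(- \frac{1679}{8320} + 3295\right) 1755 = \frac{27412721}{8320} \cdot 1755 = \frac{740143467}{128}$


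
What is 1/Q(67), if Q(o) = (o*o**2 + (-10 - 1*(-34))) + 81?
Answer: 1/300868 ≈ 3.3237e-6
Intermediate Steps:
Q(o) = 105 + o**3 (Q(o) = (o**3 + (-10 + 34)) + 81 = (o**3 + 24) + 81 = (24 + o**3) + 81 = 105 + o**3)
1/Q(67) = 1/(105 + 67**3) = 1/(105 + 300763) = 1/300868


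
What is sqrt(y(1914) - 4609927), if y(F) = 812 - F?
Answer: I*sqrt(4611029) ≈ 2147.3*I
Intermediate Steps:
sqrt(y(1914) - 4609927) = sqrt((812 - 1*1914) - 4609927) = sqrt((812 - 1914) - 4609927) = sqrt(-1102 - 4609927) = sqrt(-4611029) = I*sqrt(4611029)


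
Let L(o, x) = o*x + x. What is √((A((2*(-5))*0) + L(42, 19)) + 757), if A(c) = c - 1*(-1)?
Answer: 15*√7 ≈ 39.686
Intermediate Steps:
A(c) = 1 + c (A(c) = c + 1 = 1 + c)
L(o, x) = x + o*x
√((A((2*(-5))*0) + L(42, 19)) + 757) = √(((1 + (2*(-5))*0) + 19*(1 + 42)) + 757) = √(((1 - 10*0) + 19*43) + 757) = √(((1 + 0) + 817) + 757) = √((1 + 817) + 757) = √(818 + 757) = √1575 = 15*√7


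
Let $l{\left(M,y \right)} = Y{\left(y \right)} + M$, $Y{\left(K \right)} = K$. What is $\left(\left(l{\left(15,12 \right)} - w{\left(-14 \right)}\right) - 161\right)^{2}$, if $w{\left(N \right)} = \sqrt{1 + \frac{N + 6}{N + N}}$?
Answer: $\frac{125701}{7} + \frac{804 \sqrt{7}}{7} \approx 18261.0$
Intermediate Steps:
$w{\left(N \right)} = \sqrt{1 + \frac{6 + N}{2 N}}$
$l{\left(M,y \right)} = M + y$ ($l{\left(M,y \right)} = y + M = M + y$)
$\left(\left(l{\left(15,12 \right)} - w{\left(-14 \right)}\right) - 161\right)^{2} = \left(\left(\left(15 + 12\right) - \frac{\sqrt{6} \sqrt{\frac{2 - 14}{-14}}}{2}\right) - 161\right)^{2} = \left(\left(27 - \frac{\sqrt{6} \sqrt{\left(- \frac{1}{14}\right) \left(-12\right)}}{2}\right) - 161\right)^{2} = \left(\left(27 - \frac{\sqrt{6} \sqrt{\frac{6}{7}}}{2}\right) - 161\right)^{2} = \left(\left(27 - \frac{\sqrt{6} \frac{\sqrt{42}}{7}}{2}\right) - 161\right)^{2} = \left(\left(27 - \frac{3 \sqrt{7}}{7}\right) - 161\right)^{2} = \left(-134 - \frac{3 \sqrt{7}}{7}\right)^{2}$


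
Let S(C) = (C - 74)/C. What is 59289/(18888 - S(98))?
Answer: 968387/308500 ≈ 3.1390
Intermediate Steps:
S(C) = (-74 + C)/C
59289/(18888 - S(98)) = 59289/(18888 - (-74 + 98)/98) = 59289/(18888 - 24/98) = 59289/(18888 - 1*12/49) = 59289/(18888 - 12/49) = 59289/(925500/49) = 59289*(49/925500) = 968387/308500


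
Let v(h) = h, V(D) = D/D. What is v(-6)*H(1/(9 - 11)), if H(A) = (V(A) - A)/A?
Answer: 18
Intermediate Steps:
V(D) = 1
H(A) = (1 - A)/A
v(-6)*H(1/(9 - 11)) = -6*(1 - 1/(9 - 11))/(1/(9 - 11)) = -6*(1 - 1/(-2))/(1/(-2)) = -6*(1 - 1*(-½))/(-½) = -(-12)*(1 + ½) = -(-12)*3/2 = -6*(-3) = 18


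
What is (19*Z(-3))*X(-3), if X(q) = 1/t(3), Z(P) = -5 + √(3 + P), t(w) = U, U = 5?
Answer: -19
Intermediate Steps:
t(w) = 5
X(q) = ⅕ (X(q) = 1/5 = ⅕)
(19*Z(-3))*X(-3) = (19*(-5 + √(3 - 3)))*(⅕) = (19*(-5 + √0))*(⅕) = (19*(-5 + 0))*(⅕) = (19*(-5))*(⅕) = -95*⅕ = -19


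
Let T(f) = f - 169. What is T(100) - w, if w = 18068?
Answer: -18137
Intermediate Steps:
T(f) = -169 + f
T(100) - w = (-169 + 100) - 1*18068 = -69 - 18068 = -18137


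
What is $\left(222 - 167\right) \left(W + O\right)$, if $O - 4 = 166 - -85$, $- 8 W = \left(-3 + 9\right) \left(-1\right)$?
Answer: $\frac{56265}{4} \approx 14066.0$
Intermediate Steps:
$W = \frac{3}{4}$ ($W = - \frac{\left(-3 + 9\right) \left(-1\right)}{8} = - \frac{6 \left(-1\right)}{8} = \left(- \frac{1}{8}\right) \left(-6\right) = \frac{3}{4} \approx 0.75$)
$O = 255$ ($O = 4 + \left(166 - -85\right) = 4 + \left(166 + 85\right) = 4 + 251 = 255$)
$\left(222 - 167\right) \left(W + O\right) = \left(222 - 167\right) \left(\frac{3}{4} + 255\right) = 55 \cdot \frac{1023}{4} = \frac{56265}{4}$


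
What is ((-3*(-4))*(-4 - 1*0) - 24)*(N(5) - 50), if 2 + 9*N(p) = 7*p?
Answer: 3336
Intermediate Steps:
N(p) = -2/9 + 7*p/9 (N(p) = -2/9 + (7*p)/9 = -2/9 + 7*p/9)
((-3*(-4))*(-4 - 1*0) - 24)*(N(5) - 50) = ((-3*(-4))*(-4 - 1*0) - 24)*((-2/9 + (7/9)*5) - 50) = (12*(-4 + 0) - 24)*((-2/9 + 35/9) - 50) = (12*(-4) - 24)*(11/3 - 50) = (-48 - 24)*(-139/3) = -72*(-139/3) = 3336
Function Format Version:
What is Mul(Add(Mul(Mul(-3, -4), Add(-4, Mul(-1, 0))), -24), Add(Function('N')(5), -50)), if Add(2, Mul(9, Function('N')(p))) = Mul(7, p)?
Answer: 3336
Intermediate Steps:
Function('N')(p) = Add(Rational(-2, 9), Mul(Rational(7, 9), p)) (Function('N')(p) = Add(Rational(-2, 9), Mul(Rational(1, 9), Mul(7, p))) = Add(Rational(-2, 9), Mul(Rational(7, 9), p)))
Mul(Add(Mul(Mul(-3, -4), Add(-4, Mul(-1, 0))), -24), Add(Function('N')(5), -50)) = Mul(Add(Mul(Mul(-3, -4), Add(-4, Mul(-1, 0))), -24), Add(Add(Rational(-2, 9), Mul(Rational(7, 9), 5)), -50)) = Mul(Add(Mul(12, Add(-4, 0)), -24), Add(Add(Rational(-2, 9), Rational(35, 9)), -50)) = Mul(Add(Mul(12, -4), -24), Add(Rational(11, 3), -50)) = Mul(Add(-48, -24), Rational(-139, 3)) = Mul(-72, Rational(-139, 3)) = 3336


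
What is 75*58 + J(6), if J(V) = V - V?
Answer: 4350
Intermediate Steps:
J(V) = 0
75*58 + J(6) = 75*58 + 0 = 4350 + 0 = 4350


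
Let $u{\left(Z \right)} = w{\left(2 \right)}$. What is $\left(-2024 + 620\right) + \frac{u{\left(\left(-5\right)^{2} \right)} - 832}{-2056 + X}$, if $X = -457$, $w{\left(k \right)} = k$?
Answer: $- \frac{3527422}{2513} \approx -1403.7$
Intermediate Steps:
$u{\left(Z \right)} = 2$
$\left(-2024 + 620\right) + \frac{u{\left(\left(-5\right)^{2} \right)} - 832}{-2056 + X} = \left(-2024 + 620\right) + \frac{2 - 832}{-2056 - 457} = -1404 - \frac{830}{-2513} = -1404 - - \frac{830}{2513} = -1404 + \frac{830}{2513} = - \frac{3527422}{2513}$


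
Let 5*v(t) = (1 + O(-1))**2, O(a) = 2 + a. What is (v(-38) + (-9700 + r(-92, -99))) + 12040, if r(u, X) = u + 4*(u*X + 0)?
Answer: 193404/5 ≈ 38681.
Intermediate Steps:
v(t) = 4/5 (v(t) = (1 + (2 - 1))**2/5 = (1 + 1)**2/5 = (1/5)*2**2 = (1/5)*4 = 4/5)
r(u, X) = u + 4*X*u (r(u, X) = u + 4*(X*u + 0) = u + 4*(X*u) = u + 4*X*u)
(v(-38) + (-9700 + r(-92, -99))) + 12040 = (4/5 + (-9700 - 92*(1 + 4*(-99)))) + 12040 = (4/5 + (-9700 - 92*(1 - 396))) + 12040 = (4/5 + (-9700 - 92*(-395))) + 12040 = (4/5 + (-9700 + 36340)) + 12040 = (4/5 + 26640) + 12040 = 133204/5 + 12040 = 193404/5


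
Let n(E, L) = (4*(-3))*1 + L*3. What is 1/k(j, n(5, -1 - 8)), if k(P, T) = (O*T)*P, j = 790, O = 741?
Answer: -1/22830210 ≈ -4.3802e-8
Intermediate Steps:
n(E, L) = -12 + 3*L (n(E, L) = -12*1 + 3*L = -12 + 3*L)
k(P, T) = 741*P*T (k(P, T) = (741*T)*P = 741*P*T)
1/k(j, n(5, -1 - 8)) = 1/(741*790*(-12 + 3*(-1 - 8))) = 1/(741*790*(-12 + 3*(-9))) = 1/(741*790*(-12 - 27)) = 1/(741*790*(-39)) = 1/(-22830210) = -1/22830210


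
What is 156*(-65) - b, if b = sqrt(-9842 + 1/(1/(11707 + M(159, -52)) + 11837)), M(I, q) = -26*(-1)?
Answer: -10140 - I*sqrt(189838721237790807902)/138883522 ≈ -10140.0 - 99.207*I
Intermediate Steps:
M(I, q) = 26
b = I*sqrt(189838721237790807902)/138883522 (b = sqrt(-9842 + 1/(1/(11707 + 26) + 11837)) = sqrt(-9842 + 1/(1/11733 + 11837)) = sqrt(-9842 + 1/(138883522/11733)) = sqrt(-9842 + 11733/138883522) = sqrt(-1366891611791/138883522) = I*sqrt(189838721237790807902)/138883522 ≈ 99.207*I)
156*(-65) - b = 156*(-65) - I*sqrt(189838721237790807902)/138883522 = -10140 - I*sqrt(189838721237790807902)/138883522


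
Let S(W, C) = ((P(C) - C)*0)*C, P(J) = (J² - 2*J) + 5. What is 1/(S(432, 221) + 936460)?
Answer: 1/936460 ≈ 1.0679e-6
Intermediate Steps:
P(J) = 5 + J² - 2*J
S(W, C) = 0 (S(W, C) = (((5 + C² - 2*C) - C)*0)*C = ((5 + C² - 3*C)*0)*C = 0*C = 0)
1/(S(432, 221) + 936460) = 1/(0 + 936460) = 1/936460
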